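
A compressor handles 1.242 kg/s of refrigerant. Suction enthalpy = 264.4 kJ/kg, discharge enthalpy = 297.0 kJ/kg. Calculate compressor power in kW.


dh = 297.0 - 264.4 = 32.6 kJ/kg
W = m_dot * dh = 1.242 * 32.6 = 40.49 kW

40.49


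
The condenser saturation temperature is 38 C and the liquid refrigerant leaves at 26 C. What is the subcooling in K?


Subcooling = T_cond - T_liquid
Subcooling = 38 - 26
Subcooling = 12 K

12


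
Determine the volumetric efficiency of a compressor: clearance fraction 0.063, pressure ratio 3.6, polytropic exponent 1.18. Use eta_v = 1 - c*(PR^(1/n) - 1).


PR^(1/n) = 3.6^(1/1.18) = 2.96102993
eta_v = 1 - 0.063 * (2.96102993 - 1)
eta_v = 0.8765

0.8765


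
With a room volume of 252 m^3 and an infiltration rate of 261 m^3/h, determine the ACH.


ACH = flow / volume
ACH = 261 / 252
ACH = 1.036

1.036


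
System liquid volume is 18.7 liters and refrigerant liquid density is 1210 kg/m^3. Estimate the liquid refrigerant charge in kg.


Charge = V * rho / 1000
Charge = 18.7 * 1210 / 1000
Charge = 22.63 kg

22.63


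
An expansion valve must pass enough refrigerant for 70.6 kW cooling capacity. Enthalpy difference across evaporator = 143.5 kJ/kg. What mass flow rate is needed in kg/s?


m_dot = Q / dh
m_dot = 70.6 / 143.5
m_dot = 0.492 kg/s

0.492


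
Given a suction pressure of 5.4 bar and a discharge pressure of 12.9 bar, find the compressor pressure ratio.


PR = P_high / P_low
PR = 12.9 / 5.4
PR = 2.389

2.389


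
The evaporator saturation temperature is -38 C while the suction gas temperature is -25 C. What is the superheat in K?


Superheat = T_suction - T_evap
Superheat = -25 - (-38)
Superheat = 13 K

13


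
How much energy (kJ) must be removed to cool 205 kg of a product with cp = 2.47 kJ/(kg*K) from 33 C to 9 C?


dT = 33 - (9) = 24 K
Q = m * cp * dT = 205 * 2.47 * 24
Q = 12152 kJ

12152


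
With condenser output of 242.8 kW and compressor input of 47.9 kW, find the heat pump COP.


COP_hp = Q_cond / W
COP_hp = 242.8 / 47.9
COP_hp = 5.069

5.069


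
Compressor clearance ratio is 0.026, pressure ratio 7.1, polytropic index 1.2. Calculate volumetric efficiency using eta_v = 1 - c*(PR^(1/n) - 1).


PR^(1/n) = 7.1^(1/1.2) = 5.12132052
eta_v = 1 - 0.026 * (5.12132052 - 1)
eta_v = 0.8928

0.8928


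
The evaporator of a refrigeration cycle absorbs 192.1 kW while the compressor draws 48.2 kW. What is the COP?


COP = Q_evap / W
COP = 192.1 / 48.2
COP = 3.985

3.985


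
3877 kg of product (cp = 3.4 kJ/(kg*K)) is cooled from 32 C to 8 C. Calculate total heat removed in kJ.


dT = 32 - (8) = 24 K
Q = m * cp * dT = 3877 * 3.4 * 24
Q = 316363 kJ

316363


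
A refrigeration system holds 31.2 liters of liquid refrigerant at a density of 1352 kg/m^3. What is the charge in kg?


Charge = V * rho / 1000
Charge = 31.2 * 1352 / 1000
Charge = 42.18 kg

42.18


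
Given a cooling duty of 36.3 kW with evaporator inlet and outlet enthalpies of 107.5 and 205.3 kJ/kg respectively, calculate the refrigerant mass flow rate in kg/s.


dh = 205.3 - 107.5 = 97.8 kJ/kg
m_dot = Q / dh = 36.3 / 97.8 = 0.3712 kg/s

0.3712


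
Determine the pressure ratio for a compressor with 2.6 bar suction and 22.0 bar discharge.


PR = P_high / P_low
PR = 22.0 / 2.6
PR = 8.462

8.462


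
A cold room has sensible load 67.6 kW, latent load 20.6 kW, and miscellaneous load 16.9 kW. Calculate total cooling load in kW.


Q_total = Q_s + Q_l + Q_misc
Q_total = 67.6 + 20.6 + 16.9
Q_total = 105.1 kW

105.1


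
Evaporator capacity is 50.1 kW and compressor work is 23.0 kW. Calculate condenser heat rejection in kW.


Q_cond = Q_evap + W
Q_cond = 50.1 + 23.0
Q_cond = 73.1 kW

73.1


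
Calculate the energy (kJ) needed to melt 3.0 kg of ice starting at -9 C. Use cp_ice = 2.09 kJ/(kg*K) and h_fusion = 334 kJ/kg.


Sensible heat = cp * dT = 2.09 * 9 = 18.81 kJ/kg
Total per kg = 18.81 + 334 = 352.81 kJ/kg
Q = m * total = 3.0 * 352.81
Q = 1058.4 kJ

1058.4


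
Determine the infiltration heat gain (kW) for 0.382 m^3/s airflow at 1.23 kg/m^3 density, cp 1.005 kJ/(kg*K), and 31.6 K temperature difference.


Q = V_dot * rho * cp * dT
Q = 0.382 * 1.23 * 1.005 * 31.6
Q = 14.922 kW

14.922


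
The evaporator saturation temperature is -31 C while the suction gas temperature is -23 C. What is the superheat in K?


Superheat = T_suction - T_evap
Superheat = -23 - (-31)
Superheat = 8 K

8


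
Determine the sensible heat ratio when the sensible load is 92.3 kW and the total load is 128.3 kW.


SHR = Q_sensible / Q_total
SHR = 92.3 / 128.3
SHR = 0.719

0.719


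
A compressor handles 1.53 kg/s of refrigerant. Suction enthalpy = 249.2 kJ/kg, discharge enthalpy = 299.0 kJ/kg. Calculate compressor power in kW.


dh = 299.0 - 249.2 = 49.8 kJ/kg
W = m_dot * dh = 1.53 * 49.8 = 76.19 kW

76.19


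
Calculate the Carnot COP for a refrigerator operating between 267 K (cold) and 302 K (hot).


dT = 302 - 267 = 35 K
COP_carnot = T_cold / dT = 267 / 35
COP_carnot = 7.629

7.629


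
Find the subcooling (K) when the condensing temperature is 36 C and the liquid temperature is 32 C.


Subcooling = T_cond - T_liquid
Subcooling = 36 - 32
Subcooling = 4 K

4


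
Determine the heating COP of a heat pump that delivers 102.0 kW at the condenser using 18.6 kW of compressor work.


COP_hp = Q_cond / W
COP_hp = 102.0 / 18.6
COP_hp = 5.484

5.484


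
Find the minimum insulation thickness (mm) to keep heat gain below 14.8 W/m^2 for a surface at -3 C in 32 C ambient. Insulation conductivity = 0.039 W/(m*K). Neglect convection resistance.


dT = 32 - (-3) = 35 K
thickness = k * dT / q_max * 1000
thickness = 0.039 * 35 / 14.8 * 1000
thickness = 92.2 mm

92.2


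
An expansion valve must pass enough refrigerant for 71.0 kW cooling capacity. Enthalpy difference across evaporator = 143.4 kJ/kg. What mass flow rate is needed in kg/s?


m_dot = Q / dh
m_dot = 71.0 / 143.4
m_dot = 0.4951 kg/s

0.4951


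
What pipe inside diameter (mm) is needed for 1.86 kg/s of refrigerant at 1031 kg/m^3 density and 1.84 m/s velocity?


A = m_dot / (rho * v) = 1.86 / (1031 * 1.84) = 0.000980474845 m^2
d = sqrt(4*A/pi) * 1000
d = 35.3 mm

35.3


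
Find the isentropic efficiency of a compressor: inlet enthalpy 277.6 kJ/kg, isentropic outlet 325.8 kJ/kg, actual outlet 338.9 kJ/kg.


dh_ideal = 325.8 - 277.6 = 48.2 kJ/kg
dh_actual = 338.9 - 277.6 = 61.3 kJ/kg
eta_s = dh_ideal / dh_actual = 48.2 / 61.3
eta_s = 0.7863

0.7863


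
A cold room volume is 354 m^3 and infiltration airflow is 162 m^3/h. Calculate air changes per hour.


ACH = flow / volume
ACH = 162 / 354
ACH = 0.458

0.458


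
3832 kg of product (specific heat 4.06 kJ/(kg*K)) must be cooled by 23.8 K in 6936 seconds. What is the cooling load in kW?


Q = m * cp * dT / t
Q = 3832 * 4.06 * 23.8 / 6936
Q = 53.385 kW

53.385


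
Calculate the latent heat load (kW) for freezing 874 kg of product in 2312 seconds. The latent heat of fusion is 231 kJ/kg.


Q_lat = m * h_fg / t
Q_lat = 874 * 231 / 2312
Q_lat = 87.32 kW

87.32


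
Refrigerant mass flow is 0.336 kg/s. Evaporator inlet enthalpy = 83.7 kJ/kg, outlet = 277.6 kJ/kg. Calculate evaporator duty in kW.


dh = 277.6 - 83.7 = 193.9 kJ/kg
Q_evap = m_dot * dh = 0.336 * 193.9
Q_evap = 65.15 kW

65.15


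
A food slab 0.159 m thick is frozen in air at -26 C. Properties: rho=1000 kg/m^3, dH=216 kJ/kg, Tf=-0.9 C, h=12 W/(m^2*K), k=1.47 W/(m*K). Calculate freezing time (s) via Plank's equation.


dT = -0.9 - (-26) = 25.1 K
term1 = a/(2h) = 0.159/(2*12) = 0.006625
term2 = a^2/(8k) = 0.159^2/(8*1.47) = 0.002149744898
t = rho*dH*1000/dT * (term1 + term2)
t = 1000*216*1000/25.1 * (0.006625 + 0.002149744898)
t = 75512 s

75512


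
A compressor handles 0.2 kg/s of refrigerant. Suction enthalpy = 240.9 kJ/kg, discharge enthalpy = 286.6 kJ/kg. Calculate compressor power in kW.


dh = 286.6 - 240.9 = 45.7 kJ/kg
W = m_dot * dh = 0.2 * 45.7 = 9.14 kW

9.14


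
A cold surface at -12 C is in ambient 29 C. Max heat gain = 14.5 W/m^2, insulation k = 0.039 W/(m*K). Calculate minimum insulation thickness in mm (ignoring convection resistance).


dT = 29 - (-12) = 41 K
thickness = k * dT / q_max * 1000
thickness = 0.039 * 41 / 14.5 * 1000
thickness = 110.3 mm

110.3


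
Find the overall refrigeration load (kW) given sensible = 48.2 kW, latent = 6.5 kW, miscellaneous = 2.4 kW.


Q_total = Q_s + Q_l + Q_misc
Q_total = 48.2 + 6.5 + 2.4
Q_total = 57.1 kW

57.1


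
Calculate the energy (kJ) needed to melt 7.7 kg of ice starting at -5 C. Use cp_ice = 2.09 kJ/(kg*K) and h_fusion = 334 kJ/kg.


Sensible heat = cp * dT = 2.09 * 5 = 10.45 kJ/kg
Total per kg = 10.45 + 334 = 344.45 kJ/kg
Q = m * total = 7.7 * 344.45
Q = 2652.3 kJ

2652.3


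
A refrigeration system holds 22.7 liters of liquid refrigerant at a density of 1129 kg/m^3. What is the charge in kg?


Charge = V * rho / 1000
Charge = 22.7 * 1129 / 1000
Charge = 25.63 kg

25.63


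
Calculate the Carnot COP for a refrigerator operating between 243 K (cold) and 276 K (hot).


dT = 276 - 243 = 33 K
COP_carnot = T_cold / dT = 243 / 33
COP_carnot = 7.364

7.364


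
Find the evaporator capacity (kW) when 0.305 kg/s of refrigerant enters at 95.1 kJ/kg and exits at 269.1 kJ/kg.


dh = 269.1 - 95.1 = 174.0 kJ/kg
Q_evap = m_dot * dh = 0.305 * 174.0
Q_evap = 53.07 kW

53.07


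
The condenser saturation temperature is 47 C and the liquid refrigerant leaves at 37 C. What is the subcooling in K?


Subcooling = T_cond - T_liquid
Subcooling = 47 - 37
Subcooling = 10 K

10


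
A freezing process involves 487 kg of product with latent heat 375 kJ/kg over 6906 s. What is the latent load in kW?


Q_lat = m * h_fg / t
Q_lat = 487 * 375 / 6906
Q_lat = 26.44 kW

26.44


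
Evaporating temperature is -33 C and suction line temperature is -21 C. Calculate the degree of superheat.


Superheat = T_suction - T_evap
Superheat = -21 - (-33)
Superheat = 12 K

12


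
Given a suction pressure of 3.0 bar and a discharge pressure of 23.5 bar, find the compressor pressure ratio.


PR = P_high / P_low
PR = 23.5 / 3.0
PR = 7.833

7.833


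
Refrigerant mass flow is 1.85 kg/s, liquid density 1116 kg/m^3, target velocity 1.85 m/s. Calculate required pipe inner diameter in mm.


A = m_dot / (rho * v) = 1.85 / (1116 * 1.85) = 0.0008960573477 m^2
d = sqrt(4*A/pi) * 1000
d = 33.8 mm

33.8


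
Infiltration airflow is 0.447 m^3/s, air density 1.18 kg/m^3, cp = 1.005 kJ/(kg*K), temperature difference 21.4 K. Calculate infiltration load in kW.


Q = V_dot * rho * cp * dT
Q = 0.447 * 1.18 * 1.005 * 21.4
Q = 11.344 kW

11.344


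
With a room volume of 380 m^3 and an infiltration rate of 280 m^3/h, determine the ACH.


ACH = flow / volume
ACH = 280 / 380
ACH = 0.737

0.737


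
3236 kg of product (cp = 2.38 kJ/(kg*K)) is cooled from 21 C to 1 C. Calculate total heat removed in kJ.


dT = 21 - (1) = 20 K
Q = m * cp * dT = 3236 * 2.38 * 20
Q = 154034 kJ

154034


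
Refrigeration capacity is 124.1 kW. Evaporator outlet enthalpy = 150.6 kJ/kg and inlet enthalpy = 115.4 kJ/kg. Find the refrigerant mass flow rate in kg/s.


dh = 150.6 - 115.4 = 35.2 kJ/kg
m_dot = Q / dh = 124.1 / 35.2 = 3.5256 kg/s

3.5256


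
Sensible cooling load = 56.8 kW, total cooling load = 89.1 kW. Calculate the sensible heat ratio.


SHR = Q_sensible / Q_total
SHR = 56.8 / 89.1
SHR = 0.637

0.637


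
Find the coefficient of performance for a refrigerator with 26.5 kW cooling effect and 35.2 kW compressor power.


COP = Q_evap / W
COP = 26.5 / 35.2
COP = 0.753

0.753


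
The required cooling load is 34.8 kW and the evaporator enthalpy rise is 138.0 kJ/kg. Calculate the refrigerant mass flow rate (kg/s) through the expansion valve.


m_dot = Q / dh
m_dot = 34.8 / 138.0
m_dot = 0.2522 kg/s

0.2522


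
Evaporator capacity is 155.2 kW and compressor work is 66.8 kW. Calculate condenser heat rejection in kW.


Q_cond = Q_evap + W
Q_cond = 155.2 + 66.8
Q_cond = 222.0 kW

222.0


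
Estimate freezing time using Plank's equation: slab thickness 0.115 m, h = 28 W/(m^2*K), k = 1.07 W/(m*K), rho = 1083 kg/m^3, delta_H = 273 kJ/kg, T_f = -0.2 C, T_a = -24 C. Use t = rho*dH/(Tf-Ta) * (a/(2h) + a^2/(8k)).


dT = -0.2 - (-24) = 23.8 K
term1 = a/(2h) = 0.115/(2*28) = 0.002053571429
term2 = a^2/(8k) = 0.115^2/(8*1.07) = 0.001544976636
t = rho*dH*1000/dT * (term1 + term2)
t = 1083*273*1000/23.8 * (0.002053571429 + 0.001544976636)
t = 44703 s

44703


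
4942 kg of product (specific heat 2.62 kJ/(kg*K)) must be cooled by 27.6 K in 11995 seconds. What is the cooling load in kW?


Q = m * cp * dT / t
Q = 4942 * 2.62 * 27.6 / 11995
Q = 29.793 kW

29.793


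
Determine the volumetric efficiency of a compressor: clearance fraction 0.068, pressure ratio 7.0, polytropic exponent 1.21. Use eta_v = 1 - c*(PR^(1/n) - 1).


PR^(1/n) = 7.0^(1/1.21) = 4.99376536
eta_v = 1 - 0.068 * (4.99376536 - 1)
eta_v = 0.7284

0.7284


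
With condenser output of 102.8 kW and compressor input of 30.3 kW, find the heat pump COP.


COP_hp = Q_cond / W
COP_hp = 102.8 / 30.3
COP_hp = 3.393

3.393


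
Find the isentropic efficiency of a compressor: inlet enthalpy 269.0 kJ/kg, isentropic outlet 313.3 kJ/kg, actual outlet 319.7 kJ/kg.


dh_ideal = 313.3 - 269.0 = 44.3 kJ/kg
dh_actual = 319.7 - 269.0 = 50.7 kJ/kg
eta_s = dh_ideal / dh_actual = 44.3 / 50.7
eta_s = 0.8738

0.8738


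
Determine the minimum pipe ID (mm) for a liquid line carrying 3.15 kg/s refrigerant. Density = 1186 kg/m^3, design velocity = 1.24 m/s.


A = m_dot / (rho * v) = 3.15 / (1186 * 1.24) = 0.002141924604 m^2
d = sqrt(4*A/pi) * 1000
d = 52.2 mm

52.2


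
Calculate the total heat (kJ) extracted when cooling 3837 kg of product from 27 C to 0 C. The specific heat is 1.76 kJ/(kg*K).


dT = 27 - (0) = 27 K
Q = m * cp * dT = 3837 * 1.76 * 27
Q = 182334 kJ

182334


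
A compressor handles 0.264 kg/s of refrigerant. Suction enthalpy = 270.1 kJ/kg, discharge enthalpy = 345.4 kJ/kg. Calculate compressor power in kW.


dh = 345.4 - 270.1 = 75.3 kJ/kg
W = m_dot * dh = 0.264 * 75.3 = 19.88 kW

19.88


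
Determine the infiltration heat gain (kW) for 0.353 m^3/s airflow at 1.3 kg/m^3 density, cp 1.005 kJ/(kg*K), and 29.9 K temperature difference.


Q = V_dot * rho * cp * dT
Q = 0.353 * 1.3 * 1.005 * 29.9
Q = 13.79 kW

13.79


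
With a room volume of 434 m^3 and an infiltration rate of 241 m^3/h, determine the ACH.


ACH = flow / volume
ACH = 241 / 434
ACH = 0.555

0.555


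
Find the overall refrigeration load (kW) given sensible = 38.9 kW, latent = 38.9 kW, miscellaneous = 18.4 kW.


Q_total = Q_s + Q_l + Q_misc
Q_total = 38.9 + 38.9 + 18.4
Q_total = 96.2 kW

96.2


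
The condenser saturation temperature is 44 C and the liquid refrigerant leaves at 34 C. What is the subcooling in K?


Subcooling = T_cond - T_liquid
Subcooling = 44 - 34
Subcooling = 10 K

10


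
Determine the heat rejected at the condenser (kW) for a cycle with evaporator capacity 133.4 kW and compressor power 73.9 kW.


Q_cond = Q_evap + W
Q_cond = 133.4 + 73.9
Q_cond = 207.3 kW

207.3


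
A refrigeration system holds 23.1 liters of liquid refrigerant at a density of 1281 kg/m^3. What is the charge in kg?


Charge = V * rho / 1000
Charge = 23.1 * 1281 / 1000
Charge = 29.59 kg

29.59


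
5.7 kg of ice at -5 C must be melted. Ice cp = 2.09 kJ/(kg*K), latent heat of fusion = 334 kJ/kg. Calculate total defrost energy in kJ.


Sensible heat = cp * dT = 2.09 * 5 = 10.45 kJ/kg
Total per kg = 10.45 + 334 = 344.45 kJ/kg
Q = m * total = 5.7 * 344.45
Q = 1963.4 kJ

1963.4


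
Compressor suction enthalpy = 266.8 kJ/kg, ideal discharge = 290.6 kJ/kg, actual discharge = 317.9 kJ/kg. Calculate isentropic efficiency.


dh_ideal = 290.6 - 266.8 = 23.8 kJ/kg
dh_actual = 317.9 - 266.8 = 51.1 kJ/kg
eta_s = dh_ideal / dh_actual = 23.8 / 51.1
eta_s = 0.4658

0.4658


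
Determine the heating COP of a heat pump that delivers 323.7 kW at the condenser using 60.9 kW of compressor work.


COP_hp = Q_cond / W
COP_hp = 323.7 / 60.9
COP_hp = 5.315

5.315


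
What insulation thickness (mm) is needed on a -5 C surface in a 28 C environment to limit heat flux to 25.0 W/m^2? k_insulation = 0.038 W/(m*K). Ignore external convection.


dT = 28 - (-5) = 33 K
thickness = k * dT / q_max * 1000
thickness = 0.038 * 33 / 25.0 * 1000
thickness = 50.2 mm

50.2


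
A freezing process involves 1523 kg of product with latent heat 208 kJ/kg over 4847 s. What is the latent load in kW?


Q_lat = m * h_fg / t
Q_lat = 1523 * 208 / 4847
Q_lat = 65.36 kW

65.36


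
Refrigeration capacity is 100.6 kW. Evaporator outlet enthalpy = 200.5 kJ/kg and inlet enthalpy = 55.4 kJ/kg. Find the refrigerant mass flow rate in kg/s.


dh = 200.5 - 55.4 = 145.1 kJ/kg
m_dot = Q / dh = 100.6 / 145.1 = 0.6933 kg/s

0.6933


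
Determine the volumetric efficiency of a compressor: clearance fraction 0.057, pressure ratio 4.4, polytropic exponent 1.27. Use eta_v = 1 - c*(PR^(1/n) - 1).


PR^(1/n) = 4.4^(1/1.27) = 3.21111346
eta_v = 1 - 0.057 * (3.21111346 - 1)
eta_v = 0.874

0.874


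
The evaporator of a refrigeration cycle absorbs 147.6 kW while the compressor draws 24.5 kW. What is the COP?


COP = Q_evap / W
COP = 147.6 / 24.5
COP = 6.024

6.024


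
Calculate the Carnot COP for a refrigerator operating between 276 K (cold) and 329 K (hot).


dT = 329 - 276 = 53 K
COP_carnot = T_cold / dT = 276 / 53
COP_carnot = 5.208

5.208


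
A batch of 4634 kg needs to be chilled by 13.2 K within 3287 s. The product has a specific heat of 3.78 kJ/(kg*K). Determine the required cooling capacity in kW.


Q = m * cp * dT / t
Q = 4634 * 3.78 * 13.2 / 3287
Q = 70.343 kW

70.343


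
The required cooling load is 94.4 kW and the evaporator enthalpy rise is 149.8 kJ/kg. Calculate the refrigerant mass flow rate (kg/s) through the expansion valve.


m_dot = Q / dh
m_dot = 94.4 / 149.8
m_dot = 0.6302 kg/s

0.6302


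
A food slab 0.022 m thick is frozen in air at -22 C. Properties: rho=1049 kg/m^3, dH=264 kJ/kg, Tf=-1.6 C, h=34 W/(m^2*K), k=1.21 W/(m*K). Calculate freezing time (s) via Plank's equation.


dT = -1.6 - (-22) = 20.4 K
term1 = a/(2h) = 0.022/(2*34) = 0.0003235294118
term2 = a^2/(8k) = 0.022^2/(8*1.21) = 0.00005
t = rho*dH*1000/dT * (term1 + term2)
t = 1049*264*1000/20.4 * (0.0003235294118 + 0.00005)
t = 5071 s

5071


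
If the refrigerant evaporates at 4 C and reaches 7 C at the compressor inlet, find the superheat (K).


Superheat = T_suction - T_evap
Superheat = 7 - (4)
Superheat = 3 K

3


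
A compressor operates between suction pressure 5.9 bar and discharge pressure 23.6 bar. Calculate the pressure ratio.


PR = P_high / P_low
PR = 23.6 / 5.9
PR = 4.0

4.0


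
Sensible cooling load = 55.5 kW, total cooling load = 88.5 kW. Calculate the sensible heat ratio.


SHR = Q_sensible / Q_total
SHR = 55.5 / 88.5
SHR = 0.627

0.627


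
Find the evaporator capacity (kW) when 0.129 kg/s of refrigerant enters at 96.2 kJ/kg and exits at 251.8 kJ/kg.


dh = 251.8 - 96.2 = 155.6 kJ/kg
Q_evap = m_dot * dh = 0.129 * 155.6
Q_evap = 20.07 kW

20.07


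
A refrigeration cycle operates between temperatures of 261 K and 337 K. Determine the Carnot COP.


dT = 337 - 261 = 76 K
COP_carnot = T_cold / dT = 261 / 76
COP_carnot = 3.434

3.434


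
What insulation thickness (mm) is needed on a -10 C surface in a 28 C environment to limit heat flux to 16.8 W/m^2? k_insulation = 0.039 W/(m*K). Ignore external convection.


dT = 28 - (-10) = 38 K
thickness = k * dT / q_max * 1000
thickness = 0.039 * 38 / 16.8 * 1000
thickness = 88.2 mm

88.2


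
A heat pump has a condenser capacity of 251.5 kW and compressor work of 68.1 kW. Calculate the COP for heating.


COP_hp = Q_cond / W
COP_hp = 251.5 / 68.1
COP_hp = 3.693

3.693


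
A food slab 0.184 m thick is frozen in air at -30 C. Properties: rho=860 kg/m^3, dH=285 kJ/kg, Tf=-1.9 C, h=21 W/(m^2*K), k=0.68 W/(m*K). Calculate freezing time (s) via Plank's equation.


dT = -1.9 - (-30) = 28.1 K
term1 = a/(2h) = 0.184/(2*21) = 0.004380952381
term2 = a^2/(8k) = 0.184^2/(8*0.68) = 0.006223529412
t = rho*dH*1000/dT * (term1 + term2)
t = 860*285*1000/28.1 * (0.004380952381 + 0.006223529412)
t = 92497 s

92497


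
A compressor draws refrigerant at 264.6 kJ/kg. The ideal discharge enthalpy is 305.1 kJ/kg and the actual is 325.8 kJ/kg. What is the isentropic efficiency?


dh_ideal = 305.1 - 264.6 = 40.5 kJ/kg
dh_actual = 325.8 - 264.6 = 61.2 kJ/kg
eta_s = dh_ideal / dh_actual = 40.5 / 61.2
eta_s = 0.6618

0.6618


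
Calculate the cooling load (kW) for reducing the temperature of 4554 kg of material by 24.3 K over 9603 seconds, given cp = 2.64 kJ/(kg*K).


Q = m * cp * dT / t
Q = 4554 * 2.64 * 24.3 / 9603
Q = 30.423 kW

30.423


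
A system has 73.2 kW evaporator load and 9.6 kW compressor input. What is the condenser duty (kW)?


Q_cond = Q_evap + W
Q_cond = 73.2 + 9.6
Q_cond = 82.8 kW

82.8


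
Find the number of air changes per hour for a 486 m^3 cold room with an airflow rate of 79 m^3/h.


ACH = flow / volume
ACH = 79 / 486
ACH = 0.163

0.163


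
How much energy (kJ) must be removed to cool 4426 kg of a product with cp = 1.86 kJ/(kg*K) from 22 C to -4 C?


dT = 22 - (-4) = 26 K
Q = m * cp * dT = 4426 * 1.86 * 26
Q = 214041 kJ

214041


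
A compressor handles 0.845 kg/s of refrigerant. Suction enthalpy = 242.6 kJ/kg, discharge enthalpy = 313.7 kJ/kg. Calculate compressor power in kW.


dh = 313.7 - 242.6 = 71.1 kJ/kg
W = m_dot * dh = 0.845 * 71.1 = 60.08 kW

60.08


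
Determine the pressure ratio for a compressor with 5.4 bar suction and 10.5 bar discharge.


PR = P_high / P_low
PR = 10.5 / 5.4
PR = 1.944

1.944


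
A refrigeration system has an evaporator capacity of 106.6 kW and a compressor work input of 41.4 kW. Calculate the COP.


COP = Q_evap / W
COP = 106.6 / 41.4
COP = 2.575

2.575


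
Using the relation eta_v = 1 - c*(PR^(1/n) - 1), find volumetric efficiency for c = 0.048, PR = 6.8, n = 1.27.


PR^(1/n) = 6.8^(1/1.27) = 4.52396076
eta_v = 1 - 0.048 * (4.52396076 - 1)
eta_v = 0.8308

0.8308


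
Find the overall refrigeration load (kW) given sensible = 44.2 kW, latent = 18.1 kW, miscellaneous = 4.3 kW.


Q_total = Q_s + Q_l + Q_misc
Q_total = 44.2 + 18.1 + 4.3
Q_total = 66.6 kW

66.6


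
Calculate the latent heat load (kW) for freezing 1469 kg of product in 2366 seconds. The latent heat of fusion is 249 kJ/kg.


Q_lat = m * h_fg / t
Q_lat = 1469 * 249 / 2366
Q_lat = 154.6 kW

154.6


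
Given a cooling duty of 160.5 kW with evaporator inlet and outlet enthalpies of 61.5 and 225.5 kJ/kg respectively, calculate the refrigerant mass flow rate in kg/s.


dh = 225.5 - 61.5 = 164.0 kJ/kg
m_dot = Q / dh = 160.5 / 164.0 = 0.9787 kg/s

0.9787


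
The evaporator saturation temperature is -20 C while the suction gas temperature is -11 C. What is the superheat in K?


Superheat = T_suction - T_evap
Superheat = -11 - (-20)
Superheat = 9 K

9


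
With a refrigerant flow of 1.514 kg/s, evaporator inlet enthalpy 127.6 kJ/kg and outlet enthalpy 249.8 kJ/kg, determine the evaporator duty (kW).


dh = 249.8 - 127.6 = 122.2 kJ/kg
Q_evap = m_dot * dh = 1.514 * 122.2
Q_evap = 185.01 kW

185.01


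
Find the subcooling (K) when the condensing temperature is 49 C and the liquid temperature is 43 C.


Subcooling = T_cond - T_liquid
Subcooling = 49 - 43
Subcooling = 6 K

6


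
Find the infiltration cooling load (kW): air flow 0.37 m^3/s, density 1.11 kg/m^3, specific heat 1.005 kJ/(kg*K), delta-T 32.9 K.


Q = V_dot * rho * cp * dT
Q = 0.37 * 1.11 * 1.005 * 32.9
Q = 13.58 kW

13.58


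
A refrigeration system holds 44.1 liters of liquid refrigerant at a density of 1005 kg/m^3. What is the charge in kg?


Charge = V * rho / 1000
Charge = 44.1 * 1005 / 1000
Charge = 44.32 kg

44.32


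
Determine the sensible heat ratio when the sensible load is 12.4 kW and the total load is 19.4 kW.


SHR = Q_sensible / Q_total
SHR = 12.4 / 19.4
SHR = 0.639

0.639


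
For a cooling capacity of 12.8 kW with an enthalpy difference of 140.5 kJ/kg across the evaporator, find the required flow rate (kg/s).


m_dot = Q / dh
m_dot = 12.8 / 140.5
m_dot = 0.0911 kg/s

0.0911


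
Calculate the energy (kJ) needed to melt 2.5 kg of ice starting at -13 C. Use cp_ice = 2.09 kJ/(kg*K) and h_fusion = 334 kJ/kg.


Sensible heat = cp * dT = 2.09 * 13 = 27.17 kJ/kg
Total per kg = 27.17 + 334 = 361.17 kJ/kg
Q = m * total = 2.5 * 361.17
Q = 902.9 kJ

902.9


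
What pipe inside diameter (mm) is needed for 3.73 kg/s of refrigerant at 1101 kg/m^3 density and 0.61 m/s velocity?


A = m_dot / (rho * v) = 3.73 / (1101 * 0.61) = 0.005553818436 m^2
d = sqrt(4*A/pi) * 1000
d = 84.1 mm

84.1


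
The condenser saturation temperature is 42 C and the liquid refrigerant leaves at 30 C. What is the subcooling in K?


Subcooling = T_cond - T_liquid
Subcooling = 42 - 30
Subcooling = 12 K

12


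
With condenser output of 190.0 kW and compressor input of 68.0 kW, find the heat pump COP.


COP_hp = Q_cond / W
COP_hp = 190.0 / 68.0
COP_hp = 2.794

2.794


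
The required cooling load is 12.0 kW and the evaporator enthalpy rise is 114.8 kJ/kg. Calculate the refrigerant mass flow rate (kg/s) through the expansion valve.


m_dot = Q / dh
m_dot = 12.0 / 114.8
m_dot = 0.1045 kg/s

0.1045


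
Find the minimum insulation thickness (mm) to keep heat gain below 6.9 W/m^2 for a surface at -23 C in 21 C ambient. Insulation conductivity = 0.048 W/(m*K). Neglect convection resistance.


dT = 21 - (-23) = 44 K
thickness = k * dT / q_max * 1000
thickness = 0.048 * 44 / 6.9 * 1000
thickness = 306.1 mm

306.1


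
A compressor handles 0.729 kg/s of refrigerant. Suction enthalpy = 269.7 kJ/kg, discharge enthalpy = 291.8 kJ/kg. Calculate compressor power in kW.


dh = 291.8 - 269.7 = 22.1 kJ/kg
W = m_dot * dh = 0.729 * 22.1 = 16.11 kW

16.11


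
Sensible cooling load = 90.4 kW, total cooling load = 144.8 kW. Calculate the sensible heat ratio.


SHR = Q_sensible / Q_total
SHR = 90.4 / 144.8
SHR = 0.624

0.624


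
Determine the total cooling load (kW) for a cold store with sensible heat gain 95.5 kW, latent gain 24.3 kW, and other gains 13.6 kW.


Q_total = Q_s + Q_l + Q_misc
Q_total = 95.5 + 24.3 + 13.6
Q_total = 133.4 kW

133.4


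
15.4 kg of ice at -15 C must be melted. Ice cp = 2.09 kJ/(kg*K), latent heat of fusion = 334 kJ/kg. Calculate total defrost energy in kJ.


Sensible heat = cp * dT = 2.09 * 15 = 31.35 kJ/kg
Total per kg = 31.35 + 334 = 365.35 kJ/kg
Q = m * total = 15.4 * 365.35
Q = 5626.4 kJ

5626.4


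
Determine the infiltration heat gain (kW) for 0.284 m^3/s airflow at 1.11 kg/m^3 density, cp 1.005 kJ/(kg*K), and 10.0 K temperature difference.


Q = V_dot * rho * cp * dT
Q = 0.284 * 1.11 * 1.005 * 10.0
Q = 3.168 kW

3.168


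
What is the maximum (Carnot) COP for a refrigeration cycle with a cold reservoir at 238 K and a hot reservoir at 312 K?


dT = 312 - 238 = 74 K
COP_carnot = T_cold / dT = 238 / 74
COP_carnot = 3.216

3.216


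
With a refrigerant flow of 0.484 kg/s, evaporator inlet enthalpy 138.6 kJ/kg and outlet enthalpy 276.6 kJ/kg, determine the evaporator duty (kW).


dh = 276.6 - 138.6 = 138.0 kJ/kg
Q_evap = m_dot * dh = 0.484 * 138.0
Q_evap = 66.79 kW

66.79


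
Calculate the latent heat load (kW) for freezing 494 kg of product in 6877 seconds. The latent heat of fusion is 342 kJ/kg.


Q_lat = m * h_fg / t
Q_lat = 494 * 342 / 6877
Q_lat = 24.57 kW

24.57


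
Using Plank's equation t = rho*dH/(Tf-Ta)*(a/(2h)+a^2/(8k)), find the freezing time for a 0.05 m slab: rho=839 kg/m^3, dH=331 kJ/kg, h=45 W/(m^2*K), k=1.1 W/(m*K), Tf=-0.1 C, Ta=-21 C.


dT = -0.1 - (-21) = 20.9 K
term1 = a/(2h) = 0.05/(2*45) = 0.0005555555556
term2 = a^2/(8k) = 0.05^2/(8*1.1) = 0.0002840909091
t = rho*dH*1000/dT * (term1 + term2)
t = 839*331*1000/20.9 * (0.0005555555556 + 0.0002840909091)
t = 11157 s

11157


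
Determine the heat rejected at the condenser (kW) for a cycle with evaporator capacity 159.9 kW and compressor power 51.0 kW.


Q_cond = Q_evap + W
Q_cond = 159.9 + 51.0
Q_cond = 210.9 kW

210.9


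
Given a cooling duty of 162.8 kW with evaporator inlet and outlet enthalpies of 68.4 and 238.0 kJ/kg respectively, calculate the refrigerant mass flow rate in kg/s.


dh = 238.0 - 68.4 = 169.6 kJ/kg
m_dot = Q / dh = 162.8 / 169.6 = 0.9599 kg/s

0.9599


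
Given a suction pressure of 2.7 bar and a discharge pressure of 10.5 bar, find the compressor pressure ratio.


PR = P_high / P_low
PR = 10.5 / 2.7
PR = 3.889

3.889


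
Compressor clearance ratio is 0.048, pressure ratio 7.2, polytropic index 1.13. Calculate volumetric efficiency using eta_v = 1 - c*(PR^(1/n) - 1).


PR^(1/n) = 7.2^(1/1.13) = 5.73721763
eta_v = 1 - 0.048 * (5.73721763 - 1)
eta_v = 0.7726

0.7726


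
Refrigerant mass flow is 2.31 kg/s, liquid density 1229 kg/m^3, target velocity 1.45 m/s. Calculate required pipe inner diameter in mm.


A = m_dot / (rho * v) = 2.31 / (1229 * 1.45) = 0.001296259925 m^2
d = sqrt(4*A/pi) * 1000
d = 40.6 mm

40.6


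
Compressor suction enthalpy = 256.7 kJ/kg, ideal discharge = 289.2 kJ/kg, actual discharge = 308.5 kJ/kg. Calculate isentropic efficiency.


dh_ideal = 289.2 - 256.7 = 32.5 kJ/kg
dh_actual = 308.5 - 256.7 = 51.8 kJ/kg
eta_s = dh_ideal / dh_actual = 32.5 / 51.8
eta_s = 0.6274

0.6274


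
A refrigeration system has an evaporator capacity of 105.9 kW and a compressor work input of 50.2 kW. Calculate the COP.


COP = Q_evap / W
COP = 105.9 / 50.2
COP = 2.11

2.11


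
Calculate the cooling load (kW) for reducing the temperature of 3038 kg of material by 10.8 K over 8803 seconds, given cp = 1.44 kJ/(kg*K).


Q = m * cp * dT / t
Q = 3038 * 1.44 * 10.8 / 8803
Q = 5.367 kW

5.367


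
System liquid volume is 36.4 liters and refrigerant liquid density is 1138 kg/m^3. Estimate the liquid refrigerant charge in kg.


Charge = V * rho / 1000
Charge = 36.4 * 1138 / 1000
Charge = 41.42 kg

41.42


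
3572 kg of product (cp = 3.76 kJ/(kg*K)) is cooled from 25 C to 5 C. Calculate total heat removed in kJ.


dT = 25 - (5) = 20 K
Q = m * cp * dT = 3572 * 3.76 * 20
Q = 268614 kJ

268614


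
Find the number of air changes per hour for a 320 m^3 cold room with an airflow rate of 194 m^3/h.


ACH = flow / volume
ACH = 194 / 320
ACH = 0.606

0.606


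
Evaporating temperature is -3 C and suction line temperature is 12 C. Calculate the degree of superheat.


Superheat = T_suction - T_evap
Superheat = 12 - (-3)
Superheat = 15 K

15


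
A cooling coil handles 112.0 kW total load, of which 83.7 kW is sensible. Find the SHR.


SHR = Q_sensible / Q_total
SHR = 83.7 / 112.0
SHR = 0.747

0.747


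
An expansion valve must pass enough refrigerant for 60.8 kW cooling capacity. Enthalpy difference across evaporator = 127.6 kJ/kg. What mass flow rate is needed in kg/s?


m_dot = Q / dh
m_dot = 60.8 / 127.6
m_dot = 0.4765 kg/s

0.4765


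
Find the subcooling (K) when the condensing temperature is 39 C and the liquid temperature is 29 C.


Subcooling = T_cond - T_liquid
Subcooling = 39 - 29
Subcooling = 10 K

10


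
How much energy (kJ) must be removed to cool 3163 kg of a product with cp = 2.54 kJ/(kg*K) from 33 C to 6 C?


dT = 33 - (6) = 27 K
Q = m * cp * dT = 3163 * 2.54 * 27
Q = 216919 kJ

216919


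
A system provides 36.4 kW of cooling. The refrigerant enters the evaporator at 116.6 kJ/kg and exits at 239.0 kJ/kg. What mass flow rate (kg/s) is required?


dh = 239.0 - 116.6 = 122.4 kJ/kg
m_dot = Q / dh = 36.4 / 122.4 = 0.2974 kg/s

0.2974


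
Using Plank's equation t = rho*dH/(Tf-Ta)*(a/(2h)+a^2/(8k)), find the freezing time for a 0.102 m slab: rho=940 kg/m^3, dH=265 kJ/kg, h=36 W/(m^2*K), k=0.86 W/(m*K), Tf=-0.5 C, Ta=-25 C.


dT = -0.5 - (-25) = 24.5 K
term1 = a/(2h) = 0.102/(2*36) = 0.001416666667
term2 = a^2/(8k) = 0.102^2/(8*0.86) = 0.001512209302
t = rho*dH*1000/dT * (term1 + term2)
t = 940*265*1000/24.5 * (0.001416666667 + 0.001512209302)
t = 29779 s

29779


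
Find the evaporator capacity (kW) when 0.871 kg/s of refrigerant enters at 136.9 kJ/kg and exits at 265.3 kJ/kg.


dh = 265.3 - 136.9 = 128.4 kJ/kg
Q_evap = m_dot * dh = 0.871 * 128.4
Q_evap = 111.84 kW

111.84


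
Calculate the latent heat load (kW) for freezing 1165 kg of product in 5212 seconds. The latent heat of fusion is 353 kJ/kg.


Q_lat = m * h_fg / t
Q_lat = 1165 * 353 / 5212
Q_lat = 78.9 kW

78.9


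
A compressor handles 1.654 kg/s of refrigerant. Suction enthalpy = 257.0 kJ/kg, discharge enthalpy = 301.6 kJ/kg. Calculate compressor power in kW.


dh = 301.6 - 257.0 = 44.6 kJ/kg
W = m_dot * dh = 1.654 * 44.6 = 73.77 kW

73.77


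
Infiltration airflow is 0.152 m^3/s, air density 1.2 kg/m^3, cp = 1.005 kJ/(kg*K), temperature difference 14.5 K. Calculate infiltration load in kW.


Q = V_dot * rho * cp * dT
Q = 0.152 * 1.2 * 1.005 * 14.5
Q = 2.658 kW

2.658


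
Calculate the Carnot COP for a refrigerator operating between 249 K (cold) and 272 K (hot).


dT = 272 - 249 = 23 K
COP_carnot = T_cold / dT = 249 / 23
COP_carnot = 10.826

10.826


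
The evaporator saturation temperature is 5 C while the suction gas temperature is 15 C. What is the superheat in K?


Superheat = T_suction - T_evap
Superheat = 15 - (5)
Superheat = 10 K

10


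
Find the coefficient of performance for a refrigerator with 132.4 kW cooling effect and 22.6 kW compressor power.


COP = Q_evap / W
COP = 132.4 / 22.6
COP = 5.858

5.858


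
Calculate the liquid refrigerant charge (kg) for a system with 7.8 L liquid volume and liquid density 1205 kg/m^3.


Charge = V * rho / 1000
Charge = 7.8 * 1205 / 1000
Charge = 9.4 kg

9.4


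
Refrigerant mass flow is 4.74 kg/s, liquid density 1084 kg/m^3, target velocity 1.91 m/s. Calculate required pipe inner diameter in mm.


A = m_dot / (rho * v) = 4.74 / (1084 * 1.91) = 0.002289368443 m^2
d = sqrt(4*A/pi) * 1000
d = 54.0 mm

54.0


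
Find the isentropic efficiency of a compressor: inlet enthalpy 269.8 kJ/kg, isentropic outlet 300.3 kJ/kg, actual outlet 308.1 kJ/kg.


dh_ideal = 300.3 - 269.8 = 30.5 kJ/kg
dh_actual = 308.1 - 269.8 = 38.3 kJ/kg
eta_s = dh_ideal / dh_actual = 30.5 / 38.3
eta_s = 0.7963

0.7963


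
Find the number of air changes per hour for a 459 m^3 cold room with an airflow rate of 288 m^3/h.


ACH = flow / volume
ACH = 288 / 459
ACH = 0.627

0.627


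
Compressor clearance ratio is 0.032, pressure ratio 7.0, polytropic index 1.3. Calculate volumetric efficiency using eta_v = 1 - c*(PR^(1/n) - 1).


PR^(1/n) = 7.0^(1/1.3) = 4.46761166
eta_v = 1 - 0.032 * (4.46761166 - 1)
eta_v = 0.889

0.889


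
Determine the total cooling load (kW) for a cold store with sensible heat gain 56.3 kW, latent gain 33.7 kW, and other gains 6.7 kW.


Q_total = Q_s + Q_l + Q_misc
Q_total = 56.3 + 33.7 + 6.7
Q_total = 96.7 kW

96.7


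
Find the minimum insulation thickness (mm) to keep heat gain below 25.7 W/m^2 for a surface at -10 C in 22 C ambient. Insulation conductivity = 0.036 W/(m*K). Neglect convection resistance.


dT = 22 - (-10) = 32 K
thickness = k * dT / q_max * 1000
thickness = 0.036 * 32 / 25.7 * 1000
thickness = 44.8 mm

44.8


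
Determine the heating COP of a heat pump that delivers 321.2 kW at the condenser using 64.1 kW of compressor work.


COP_hp = Q_cond / W
COP_hp = 321.2 / 64.1
COP_hp = 5.011

5.011


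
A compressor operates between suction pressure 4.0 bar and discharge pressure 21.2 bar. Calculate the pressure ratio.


PR = P_high / P_low
PR = 21.2 / 4.0
PR = 5.3

5.3


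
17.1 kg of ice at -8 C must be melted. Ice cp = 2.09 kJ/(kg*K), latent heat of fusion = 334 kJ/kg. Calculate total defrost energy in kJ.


Sensible heat = cp * dT = 2.09 * 8 = 16.72 kJ/kg
Total per kg = 16.72 + 334 = 350.72 kJ/kg
Q = m * total = 17.1 * 350.72
Q = 5997.3 kJ

5997.3


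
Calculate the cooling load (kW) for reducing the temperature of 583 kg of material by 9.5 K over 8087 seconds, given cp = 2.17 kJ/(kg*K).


Q = m * cp * dT / t
Q = 583 * 2.17 * 9.5 / 8087
Q = 1.486 kW

1.486


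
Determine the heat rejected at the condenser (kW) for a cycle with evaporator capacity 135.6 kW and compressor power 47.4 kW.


Q_cond = Q_evap + W
Q_cond = 135.6 + 47.4
Q_cond = 183.0 kW

183.0


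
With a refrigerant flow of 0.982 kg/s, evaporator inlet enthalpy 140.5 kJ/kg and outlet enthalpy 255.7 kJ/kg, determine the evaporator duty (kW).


dh = 255.7 - 140.5 = 115.2 kJ/kg
Q_evap = m_dot * dh = 0.982 * 115.2
Q_evap = 113.13 kW

113.13


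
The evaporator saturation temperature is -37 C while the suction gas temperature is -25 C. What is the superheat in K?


Superheat = T_suction - T_evap
Superheat = -25 - (-37)
Superheat = 12 K

12


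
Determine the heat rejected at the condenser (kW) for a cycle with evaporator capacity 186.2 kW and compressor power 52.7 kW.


Q_cond = Q_evap + W
Q_cond = 186.2 + 52.7
Q_cond = 238.9 kW

238.9


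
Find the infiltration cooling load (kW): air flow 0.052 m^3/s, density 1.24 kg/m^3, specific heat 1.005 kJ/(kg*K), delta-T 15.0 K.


Q = V_dot * rho * cp * dT
Q = 0.052 * 1.24 * 1.005 * 15.0
Q = 0.972 kW

0.972


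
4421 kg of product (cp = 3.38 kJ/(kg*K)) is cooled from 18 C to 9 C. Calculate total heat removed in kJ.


dT = 18 - (9) = 9 K
Q = m * cp * dT = 4421 * 3.38 * 9
Q = 134487 kJ

134487


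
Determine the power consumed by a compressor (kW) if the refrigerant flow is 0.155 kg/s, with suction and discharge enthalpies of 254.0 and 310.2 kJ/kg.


dh = 310.2 - 254.0 = 56.2 kJ/kg
W = m_dot * dh = 0.155 * 56.2 = 8.71 kW

8.71


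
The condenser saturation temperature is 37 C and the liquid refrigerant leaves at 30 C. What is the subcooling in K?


Subcooling = T_cond - T_liquid
Subcooling = 37 - 30
Subcooling = 7 K

7


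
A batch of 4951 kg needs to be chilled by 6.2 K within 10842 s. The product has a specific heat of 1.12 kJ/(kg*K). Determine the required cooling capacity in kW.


Q = m * cp * dT / t
Q = 4951 * 1.12 * 6.2 / 10842
Q = 3.171 kW

3.171


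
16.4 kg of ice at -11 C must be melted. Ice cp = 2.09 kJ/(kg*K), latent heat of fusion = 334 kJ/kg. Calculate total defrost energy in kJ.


Sensible heat = cp * dT = 2.09 * 11 = 22.99 kJ/kg
Total per kg = 22.99 + 334 = 356.99 kJ/kg
Q = m * total = 16.4 * 356.99
Q = 5854.6 kJ

5854.6


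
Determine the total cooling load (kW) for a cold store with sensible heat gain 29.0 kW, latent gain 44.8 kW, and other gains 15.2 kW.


Q_total = Q_s + Q_l + Q_misc
Q_total = 29.0 + 44.8 + 15.2
Q_total = 89.0 kW

89.0


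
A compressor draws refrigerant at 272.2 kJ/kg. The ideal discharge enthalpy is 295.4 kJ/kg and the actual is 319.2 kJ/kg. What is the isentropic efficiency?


dh_ideal = 295.4 - 272.2 = 23.2 kJ/kg
dh_actual = 319.2 - 272.2 = 47.0 kJ/kg
eta_s = dh_ideal / dh_actual = 23.2 / 47.0
eta_s = 0.4936

0.4936


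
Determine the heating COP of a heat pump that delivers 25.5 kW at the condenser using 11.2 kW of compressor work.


COP_hp = Q_cond / W
COP_hp = 25.5 / 11.2
COP_hp = 2.277

2.277


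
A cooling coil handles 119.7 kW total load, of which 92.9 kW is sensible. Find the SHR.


SHR = Q_sensible / Q_total
SHR = 92.9 / 119.7
SHR = 0.776

0.776


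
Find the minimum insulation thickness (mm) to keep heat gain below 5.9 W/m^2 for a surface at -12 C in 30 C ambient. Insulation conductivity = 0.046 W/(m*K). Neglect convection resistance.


dT = 30 - (-12) = 42 K
thickness = k * dT / q_max * 1000
thickness = 0.046 * 42 / 5.9 * 1000
thickness = 327.5 mm

327.5
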